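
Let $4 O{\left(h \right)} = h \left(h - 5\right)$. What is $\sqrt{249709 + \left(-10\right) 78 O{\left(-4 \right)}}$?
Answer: $\sqrt{242689} \approx 492.63$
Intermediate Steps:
$O{\left(h \right)} = \frac{h \left(-5 + h\right)}{4}$ ($O{\left(h \right)} = \frac{h \left(h - 5\right)}{4} = \frac{h \left(-5 + h\right)}{4}$)
$\sqrt{249709 + \left(-10\right) 78 O{\left(-4 \right)}} = \sqrt{249709 + \left(-10\right) 78 \cdot \frac{1}{4} \left(-4\right) \left(-5 - 4\right)} = \sqrt{249709 - 780 \cdot \frac{1}{4} \left(-4\right) \left(-9\right)} = \sqrt{249709 - 7020} = \sqrt{242689}$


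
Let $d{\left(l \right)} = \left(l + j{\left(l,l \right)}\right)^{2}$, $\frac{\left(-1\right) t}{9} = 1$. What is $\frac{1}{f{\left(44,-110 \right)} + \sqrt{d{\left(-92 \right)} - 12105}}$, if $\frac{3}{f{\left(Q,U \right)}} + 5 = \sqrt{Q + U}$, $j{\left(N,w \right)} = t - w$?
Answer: $\frac{5 - i \sqrt{66}}{3 \left(-1 + 2 i \sqrt{334} \left(5 - i \sqrt{66}\right)\right)} \approx -1.3776 \cdot 10^{-5} - 0.0091419 i$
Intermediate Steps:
$t = -9$ ($t = \left(-9\right) 1 = -9$)
$j{\left(N,w \right)} = -9 - w$
$f{\left(Q,U \right)} = \frac{3}{-5 + \sqrt{Q + U}}$
$d{\left(l \right)} = 81$ ($d{\left(l \right)} = \left(l - \left(9 + l\right)\right)^{2} = \left(-9\right)^{2} = 81$)
$\frac{1}{f{\left(44,-110 \right)} + \sqrt{d{\left(-92 \right)} - 12105}} = \frac{1}{\frac{3}{-5 + \sqrt{44 - 110}} + \sqrt{81 - 12105}} = \frac{1}{\frac{3}{-5 + \sqrt{-66}} + \sqrt{-12024}} = \frac{1}{\frac{3}{-5 + i \sqrt{66}} + 6 i \sqrt{334}}$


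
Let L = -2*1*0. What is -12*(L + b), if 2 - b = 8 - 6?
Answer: 0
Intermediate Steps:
L = 0 (L = -2*0 = 0)
b = 0 (b = 2 - (8 - 6) = 2 - 1*2 = 2 - 2 = 0)
-12*(L + b) = -12*(0 + 0) = -12*0 = 0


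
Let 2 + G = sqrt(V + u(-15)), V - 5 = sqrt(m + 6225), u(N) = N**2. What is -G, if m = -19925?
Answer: 2 - sqrt(230 + 10*I*sqrt(137)) ≈ -13.622 - 3.7463*I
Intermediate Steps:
V = 5 + 10*I*sqrt(137) (V = 5 + sqrt(-19925 + 6225) = 5 + sqrt(-13700) = 5 + 10*I*sqrt(137) ≈ 5.0 + 117.05*I)
G = -2 + sqrt(230 + 10*I*sqrt(137)) (G = -2 + sqrt((5 + 10*I*sqrt(137)) + (-15)**2) = -2 + sqrt((5 + 10*I*sqrt(137)) + 225) = -2 + sqrt(230 + 10*I*sqrt(137)) ≈ 13.622 + 3.7463*I)
-G = -(-2 + sqrt(230 + 10*I*sqrt(137))) = 2 - sqrt(230 + 10*I*sqrt(137))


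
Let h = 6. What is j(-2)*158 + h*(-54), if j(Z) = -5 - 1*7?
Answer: -2220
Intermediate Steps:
j(Z) = -12 (j(Z) = -5 - 7 = -12)
j(-2)*158 + h*(-54) = -12*158 + 6*(-54) = -1896 - 324 = -2220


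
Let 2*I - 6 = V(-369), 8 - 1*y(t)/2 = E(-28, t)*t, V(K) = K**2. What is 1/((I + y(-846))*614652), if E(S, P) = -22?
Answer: 1/18977687826 ≈ 5.2693e-11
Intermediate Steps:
y(t) = 16 + 44*t (y(t) = 16 - (-44)*t = 16 + 44*t)
I = 136167/2 (I = 3 + (1/2)*(-369)**2 = 3 + (1/2)*136161 = 3 + 136161/2 = 136167/2 ≈ 68084.)
1/((I + y(-846))*614652) = 1/((136167/2 + (16 + 44*(-846)))*614652) = (1/614652)/(136167/2 + (16 - 37224)) = (1/614652)/(136167/2 - 37208) = (1/614652)/(61751/2) = (2/61751)*(1/614652) = 1/18977687826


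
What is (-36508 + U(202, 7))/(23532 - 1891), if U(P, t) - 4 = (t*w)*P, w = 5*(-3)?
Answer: -57714/21641 ≈ -2.6669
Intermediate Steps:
w = -15
U(P, t) = 4 - 15*P*t (U(P, t) = 4 + (t*(-15))*P = 4 + (-15*t)*P = 4 - 15*P*t)
(-36508 + U(202, 7))/(23532 - 1891) = (-36508 + (4 - 15*202*7))/(23532 - 1891) = (-36508 + (4 - 21210))/21641 = (-36508 - 21206)*(1/21641) = -57714*1/21641 = -57714/21641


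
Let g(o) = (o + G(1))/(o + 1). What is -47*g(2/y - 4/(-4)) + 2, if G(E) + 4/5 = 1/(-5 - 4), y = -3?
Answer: 671/30 ≈ 22.367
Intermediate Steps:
G(E) = -41/45 (G(E) = -4/5 + 1/(-5 - 4) = -4/5 + 1/(-9) = -4/5 - 1/9 = -41/45)
g(o) = (-41/45 + o)/(1 + o) (g(o) = (o - 41/45)/(o + 1) = (-41/45 + o)/(1 + o))
-47*g(2/y - 4/(-4)) + 2 = -47*(-41/45 + (2/(-3) - 4/(-4)))/(1 + (2/(-3) - 4/(-4))) + 2 = -47*(-41/45 + (2*(-1/3) - 4*(-1/4)))/(1 + (2*(-1/3) - 4*(-1/4))) + 2 = -47*(-41/45 + (-2/3 + 1))/(1 + (-2/3 + 1)) + 2 = -47*(-41/45 + 1/3)/(1 + 1/3) + 2 = -47*(-26)/(4/3*45) + 2 = -141*(-26)/(4*45) + 2 = -47*(-13/30) + 2 = 611/30 + 2 = 671/30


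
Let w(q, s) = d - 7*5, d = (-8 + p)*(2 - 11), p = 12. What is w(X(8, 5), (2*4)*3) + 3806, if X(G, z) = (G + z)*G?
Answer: 3735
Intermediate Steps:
d = -36 (d = (-8 + 12)*(2 - 11) = 4*(-9) = -36)
X(G, z) = G*(G + z)
w(q, s) = -71 (w(q, s) = -36 - 7*5 = -36 - 1*35 = -36 - 35 = -71)
w(X(8, 5), (2*4)*3) + 3806 = -71 + 3806 = 3735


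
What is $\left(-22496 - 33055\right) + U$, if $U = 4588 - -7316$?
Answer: $-43647$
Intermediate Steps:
$U = 11904$ ($U = 4588 + 7316 = 11904$)
$\left(-22496 - 33055\right) + U = \left(-22496 - 33055\right) + 11904 = -55551 + 11904 = -43647$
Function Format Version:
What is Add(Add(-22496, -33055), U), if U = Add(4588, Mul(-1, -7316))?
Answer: -43647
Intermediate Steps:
U = 11904 (U = Add(4588, 7316) = 11904)
Add(Add(-22496, -33055), U) = Add(Add(-22496, -33055), 11904) = Add(-55551, 11904) = -43647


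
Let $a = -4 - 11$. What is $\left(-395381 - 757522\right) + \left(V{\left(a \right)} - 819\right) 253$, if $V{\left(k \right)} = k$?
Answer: $-1363905$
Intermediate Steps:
$a = -15$
$\left(-395381 - 757522\right) + \left(V{\left(a \right)} - 819\right) 253 = \left(-395381 - 757522\right) + \left(-15 - 819\right) 253 = -1152903 - 211002 = -1363905$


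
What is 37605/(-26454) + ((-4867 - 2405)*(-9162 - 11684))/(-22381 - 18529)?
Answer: -668626025233/180372190 ≈ -3706.9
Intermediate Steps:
37605/(-26454) + ((-4867 - 2405)*(-9162 - 11684))/(-22381 - 18529) = 37605*(-1/26454) - 7272*(-20846)/(-40910) = -12535/8818 + 151592112*(-1/40910) = -12535/8818 - 75796056/20455 = -668626025233/180372190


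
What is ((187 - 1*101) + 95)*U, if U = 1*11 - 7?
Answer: 724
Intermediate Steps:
U = 4 (U = 11 - 7 = 4)
((187 - 1*101) + 95)*U = ((187 - 1*101) + 95)*4 = ((187 - 101) + 95)*4 = (86 + 95)*4 = 181*4 = 724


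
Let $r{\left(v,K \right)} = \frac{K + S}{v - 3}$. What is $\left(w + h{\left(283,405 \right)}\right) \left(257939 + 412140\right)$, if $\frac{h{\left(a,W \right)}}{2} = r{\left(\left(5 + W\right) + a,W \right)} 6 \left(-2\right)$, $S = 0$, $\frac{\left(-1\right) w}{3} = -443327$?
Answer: $\frac{20497206679881}{23} \approx 8.9118 \cdot 10^{11}$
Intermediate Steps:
$w = 1329981$ ($w = \left(-3\right) \left(-443327\right) = 1329981$)
$r{\left(v,K \right)} = \frac{K}{-3 + v}$ ($r{\left(v,K \right)} = \frac{K + 0}{v - 3} = \frac{K}{-3 + v}$)
$h{\left(a,W \right)} = - \frac{24 W}{2 + W + a}$ ($h{\left(a,W \right)} = 2 \frac{W}{-3 + \left(\left(5 + W\right) + a\right)} 6 \left(-2\right) = 2 \frac{W}{-3 + \left(5 + W + a\right)} 6 \left(-2\right) = 2 \frac{W}{2 + W + a} 6 \left(-2\right) = 2 \frac{6 W}{2 + W + a} \left(-2\right) = 2 \left(- \frac{12 W}{2 + W + a}\right) = - \frac{24 W}{2 + W + a}$)
$\left(w + h{\left(283,405 \right)}\right) \left(257939 + 412140\right) = \left(1329981 - \frac{9720}{2 + 405 + 283}\right) \left(257939 + 412140\right) = \left(1329981 - \frac{9720}{690}\right) 670079 = \left(1329981 - 9720 \cdot \frac{1}{690}\right) 670079 = \left(1329981 - \frac{324}{23}\right) 670079 = \frac{30589239}{23} \cdot 670079 = \frac{20497206679881}{23}$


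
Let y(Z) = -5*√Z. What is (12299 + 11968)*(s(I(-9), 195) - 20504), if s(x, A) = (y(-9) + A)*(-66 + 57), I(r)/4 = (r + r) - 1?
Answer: -540159153 + 3276045*I ≈ -5.4016e+8 + 3.276e+6*I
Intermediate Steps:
I(r) = -4 + 8*r (I(r) = 4*((r + r) - 1) = 4*(2*r - 1) = 4*(-1 + 2*r) = -4 + 8*r)
s(x, A) = -9*A + 135*I (s(x, A) = (-15*I + A)*(-66 + 57) = (-15*I + A)*(-9) = (A - 15*I)*(-9) = -9*A + 135*I)
(12299 + 11968)*(s(I(-9), 195) - 20504) = (12299 + 11968)*((-9*195 + 135*I) - 20504) = 24267*((-1755 + 135*I) - 20504) = 24267*(-22259 + 135*I) = -540159153 + 3276045*I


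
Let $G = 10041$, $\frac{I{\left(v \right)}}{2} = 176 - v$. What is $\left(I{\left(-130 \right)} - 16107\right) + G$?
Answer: $-5454$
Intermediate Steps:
$I{\left(v \right)} = 352 - 2 v$ ($I{\left(v \right)} = 2 \left(176 - v\right) = 352 - 2 v$)
$\left(I{\left(-130 \right)} - 16107\right) + G = \left(\left(352 - -260\right) - 16107\right) + 10041 = \left(\left(352 + 260\right) - 16107\right) + 10041 = \left(612 - 16107\right) + 10041 = -15495 + 10041 = -5454$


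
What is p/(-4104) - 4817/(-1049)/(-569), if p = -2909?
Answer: 1716557861/2449599624 ≈ 0.70075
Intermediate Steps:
p/(-4104) - 4817/(-1049)/(-569) = -2909/(-4104) - 4817/(-1049)/(-569) = -2909*(-1/4104) - 4817*(-1/1049)*(-1/569) = 2909/4104 + (4817/1049)*(-1/569) = 2909/4104 - 4817/596881 = 1716557861/2449599624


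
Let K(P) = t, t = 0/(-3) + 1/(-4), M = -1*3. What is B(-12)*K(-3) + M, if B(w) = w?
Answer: 0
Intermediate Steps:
M = -3
t = -¼ (t = 0*(-⅓) + 1*(-¼) = 0 - ¼ = -¼ ≈ -0.25000)
K(P) = -¼
B(-12)*K(-3) + M = -12*(-¼) - 3 = 3 - 3 = 0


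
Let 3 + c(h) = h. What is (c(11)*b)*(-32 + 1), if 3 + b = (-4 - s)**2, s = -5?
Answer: 496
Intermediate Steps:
c(h) = -3 + h
b = -2 (b = -3 + (-4 - 1*(-5))**2 = -3 + (-4 + 5)**2 = -3 + 1**2 = -3 + 1 = -2)
(c(11)*b)*(-32 + 1) = ((-3 + 11)*(-2))*(-32 + 1) = (8*(-2))*(-31) = -16*(-31) = 496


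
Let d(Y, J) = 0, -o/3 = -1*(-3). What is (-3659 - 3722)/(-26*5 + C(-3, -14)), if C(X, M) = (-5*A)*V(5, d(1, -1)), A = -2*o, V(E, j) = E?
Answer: 7381/580 ≈ 12.726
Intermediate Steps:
o = -9 (o = -(-3)*(-3) = -3*3 = -9)
A = 18 (A = -2*(-9) = 18)
C(X, M) = -450 (C(X, M) = -5*18*5 = -90*5 = -450)
(-3659 - 3722)/(-26*5 + C(-3, -14)) = (-3659 - 3722)/(-26*5 - 450) = -7381/(-130 - 450) = -7381/(-580) = -7381*(-1/580) = 7381/580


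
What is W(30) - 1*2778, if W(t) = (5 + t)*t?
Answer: -1728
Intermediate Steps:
W(t) = t*(5 + t)
W(30) - 1*2778 = 30*(5 + 30) - 1*2778 = 30*35 - 2778 = 1050 - 2778 = -1728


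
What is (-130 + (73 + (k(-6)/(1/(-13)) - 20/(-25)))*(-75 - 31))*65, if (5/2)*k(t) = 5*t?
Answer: -1591772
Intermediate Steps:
k(t) = 2*t (k(t) = 2*(5*t)/5 = 2*t)
(-130 + (73 + (k(-6)/(1/(-13)) - 20/(-25)))*(-75 - 31))*65 = (-130 + (73 + ((2*(-6))/(1/(-13)) - 20/(-25)))*(-75 - 31))*65 = (-130 + (73 + (-12/(-1/13) - 20*(-1/25)))*(-106))*65 = (-130 + (73 + (-12*(-13) + 4/5))*(-106))*65 = (-130 + (73 + (156 + 4/5))*(-106))*65 = (-130 + (73 + 784/5)*(-106))*65 = (-130 + (1149/5)*(-106))*65 = (-130 - 121794/5)*65 = -122444/5*65 = -1591772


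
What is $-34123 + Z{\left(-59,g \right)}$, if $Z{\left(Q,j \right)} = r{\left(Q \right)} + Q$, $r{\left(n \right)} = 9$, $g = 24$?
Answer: $-34173$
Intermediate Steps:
$Z{\left(Q,j \right)} = 9 + Q$
$-34123 + Z{\left(-59,g \right)} = -34123 + \left(9 - 59\right) = -34123 - 50 = -34173$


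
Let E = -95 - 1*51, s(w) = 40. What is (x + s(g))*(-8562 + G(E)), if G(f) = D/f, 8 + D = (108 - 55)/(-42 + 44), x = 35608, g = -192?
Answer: -22281256592/73 ≈ -3.0522e+8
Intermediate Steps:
E = -146 (E = -95 - 51 = -146)
D = 37/2 (D = -8 + (108 - 55)/(-42 + 44) = -8 + 53/2 = 37/2 ≈ 18.500)
G(f) = 37/(2*f)
(x + s(g))*(-8562 + G(E)) = (35608 + 40)*(-8562 + (37/2)/(-146)) = 35648*(-8562 + (37/2)*(-1/146)) = 35648*(-8562 - 37/292) = 35648*(-2500141/292) = -22281256592/73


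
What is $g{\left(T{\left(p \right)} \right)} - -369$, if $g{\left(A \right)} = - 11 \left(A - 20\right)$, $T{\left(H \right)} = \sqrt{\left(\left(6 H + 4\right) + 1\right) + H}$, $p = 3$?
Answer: $589 - 11 \sqrt{26} \approx 532.91$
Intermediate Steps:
$T{\left(H \right)} = \sqrt{5 + 7 H}$ ($T{\left(H \right)} = \sqrt{\left(\left(4 + 6 H\right) + 1\right) + H} = \sqrt{\left(5 + 6 H\right) + H} = \sqrt{5 + 7 H}$)
$g{\left(A \right)} = 220 - 11 A$ ($g{\left(A \right)} = - 11 \left(-20 + A\right) = 220 - 11 A$)
$g{\left(T{\left(p \right)} \right)} - -369 = \left(220 - 11 \sqrt{5 + 7 \cdot 3}\right) - -369 = \left(220 - 11 \sqrt{5 + 21}\right) + 369 = \left(220 - 11 \sqrt{26}\right) + 369 = 589 - 11 \sqrt{26}$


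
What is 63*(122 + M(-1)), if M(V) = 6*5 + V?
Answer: 9513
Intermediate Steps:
M(V) = 30 + V
63*(122 + M(-1)) = 63*(122 + (30 - 1)) = 63*(122 + 29) = 63*151 = 9513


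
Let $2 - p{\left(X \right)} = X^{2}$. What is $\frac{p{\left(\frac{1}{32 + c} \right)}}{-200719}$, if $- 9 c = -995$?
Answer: $- \frac{3292097}{330401337991} \approx -9.9639 \cdot 10^{-6}$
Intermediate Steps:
$c = \frac{995}{9}$ ($c = \left(- \frac{1}{9}\right) \left(-995\right) = \frac{995}{9} \approx 110.56$)
$p{\left(X \right)} = 2 - X^{2}$
$\frac{p{\left(\frac{1}{32 + c} \right)}}{-200719} = \frac{2 - \left(\frac{1}{32 + \frac{995}{9}}\right)^{2}}{-200719} = \left(2 - \left(\frac{1}{\frac{1283}{9}}\right)^{2}\right) \left(- \frac{1}{200719}\right) = \left(2 - \left(\frac{9}{1283}\right)^{2}\right) \left(- \frac{1}{200719}\right) = \left(2 - \frac{81}{1646089}\right) \left(- \frac{1}{200719}\right) = \frac{3292097}{1646089} \left(- \frac{1}{200719}\right) = - \frac{3292097}{330401337991}$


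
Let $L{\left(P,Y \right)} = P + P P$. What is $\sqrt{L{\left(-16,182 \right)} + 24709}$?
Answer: $\sqrt{24949} \approx 157.95$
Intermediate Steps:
$L{\left(P,Y \right)} = P + P^{2}$
$\sqrt{L{\left(-16,182 \right)} + 24709} = \sqrt{- 16 \left(1 - 16\right) + 24709} = \sqrt{\left(-16\right) \left(-15\right) + 24709} = \sqrt{240 + 24709} = \sqrt{24949}$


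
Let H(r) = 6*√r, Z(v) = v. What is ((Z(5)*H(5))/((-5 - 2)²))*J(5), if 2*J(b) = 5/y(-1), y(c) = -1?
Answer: -75*√5/49 ≈ -3.4226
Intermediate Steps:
J(b) = -5/2 (J(b) = (5/(-1))/2 = (5*(-1))/2 = (½)*(-5) = -5/2)
((Z(5)*H(5))/((-5 - 2)²))*J(5) = ((5*(6*√5))/((-5 - 2)²))*(-5/2) = ((30*√5)/((-7)²))*(-5/2) = ((30*√5)/49)*(-5/2) = ((30*√5)*(1/49))*(-5/2) = (30*√5/49)*(-5/2) = -75*√5/49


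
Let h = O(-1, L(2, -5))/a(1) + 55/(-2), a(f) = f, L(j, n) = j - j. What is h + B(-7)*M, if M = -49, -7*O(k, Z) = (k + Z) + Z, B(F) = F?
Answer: 4419/14 ≈ 315.64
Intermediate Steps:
L(j, n) = 0
O(k, Z) = -2*Z/7 - k/7 (O(k, Z) = -((k + Z) + Z)/7 = -((Z + k) + Z)/7 = -(k + 2*Z)/7 = -2*Z/7 - k/7)
h = -383/14 (h = (-2/7*0 - ⅐*(-1))/1 + 55/(-2) = (0 + ⅐)*1 + 55*(-½) = (⅐)*1 - 55/2 = ⅐ - 55/2 = -383/14 ≈ -27.357)
h + B(-7)*M = -383/14 - 7*(-49) = -383/14 + 343 = 4419/14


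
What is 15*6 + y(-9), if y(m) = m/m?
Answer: 91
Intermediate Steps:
y(m) = 1
15*6 + y(-9) = 15*6 + 1 = 90 + 1 = 91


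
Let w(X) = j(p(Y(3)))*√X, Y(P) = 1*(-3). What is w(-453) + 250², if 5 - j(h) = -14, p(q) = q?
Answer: 62500 + 19*I*√453 ≈ 62500.0 + 404.39*I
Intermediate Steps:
Y(P) = -3
j(h) = 19 (j(h) = 5 - 1*(-14) = 5 + 14 = 19)
w(X) = 19*√X
w(-453) + 250² = 19*√(-453) + 250² = 19*(I*√453) + 62500 = 19*I*√453 + 62500 = 62500 + 19*I*√453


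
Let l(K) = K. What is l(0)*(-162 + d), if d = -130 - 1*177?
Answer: 0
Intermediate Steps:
d = -307 (d = -130 - 177 = -307)
l(0)*(-162 + d) = 0*(-162 - 307) = 0*(-469) = 0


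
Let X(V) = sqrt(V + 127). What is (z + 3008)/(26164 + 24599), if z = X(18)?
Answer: 3008/50763 + sqrt(145)/50763 ≈ 0.059493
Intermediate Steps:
X(V) = sqrt(127 + V)
z = sqrt(145) (z = sqrt(127 + 18) = sqrt(145) ≈ 12.042)
(z + 3008)/(26164 + 24599) = (sqrt(145) + 3008)/(26164 + 24599) = (3008 + sqrt(145))/50763 = (3008 + sqrt(145))*(1/50763) = 3008/50763 + sqrt(145)/50763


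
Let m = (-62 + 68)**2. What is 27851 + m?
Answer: 27887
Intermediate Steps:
m = 36 (m = 6**2 = 36)
27851 + m = 27851 + 36 = 27887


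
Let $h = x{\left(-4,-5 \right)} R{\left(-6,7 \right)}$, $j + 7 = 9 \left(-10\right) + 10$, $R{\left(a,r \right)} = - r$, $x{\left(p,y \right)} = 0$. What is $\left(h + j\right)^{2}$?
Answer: $7569$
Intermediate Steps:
$j = -87$ ($j = -7 + \left(9 \left(-10\right) + 10\right) = -7 + \left(-90 + 10\right) = -7 - 80 = -87$)
$h = 0$ ($h = 0 \left(\left(-1\right) 7\right) = 0 \left(-7\right) = 0$)
$\left(h + j\right)^{2} = \left(0 - 87\right)^{2} = \left(-87\right)^{2} = 7569$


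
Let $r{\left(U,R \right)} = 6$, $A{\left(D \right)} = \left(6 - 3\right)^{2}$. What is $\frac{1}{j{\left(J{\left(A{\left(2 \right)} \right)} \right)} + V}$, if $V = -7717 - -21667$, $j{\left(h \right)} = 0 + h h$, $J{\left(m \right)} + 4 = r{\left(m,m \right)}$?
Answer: $\frac{1}{13954} \approx 7.1664 \cdot 10^{-5}$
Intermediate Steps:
$A{\left(D \right)} = 9$ ($A{\left(D \right)} = 3^{2} = 9$)
$J{\left(m \right)} = 2$ ($J{\left(m \right)} = -4 + 6 = 2$)
$j{\left(h \right)} = h^{2}$ ($j{\left(h \right)} = 0 + h^{2} = h^{2}$)
$V = 13950$ ($V = -7717 + 21667 = 13950$)
$\frac{1}{j{\left(J{\left(A{\left(2 \right)} \right)} \right)} + V} = \frac{1}{2^{2} + 13950} = \frac{1}{4 + 13950} = \frac{1}{13954}$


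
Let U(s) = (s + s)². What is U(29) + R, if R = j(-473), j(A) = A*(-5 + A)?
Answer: 229458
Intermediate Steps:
U(s) = 4*s² (U(s) = (2*s)² = 4*s²)
R = 226094 (R = -473*(-5 - 473) = -473*(-478) = 226094)
U(29) + R = 4*29² + 226094 = 4*841 + 226094 = 3364 + 226094 = 229458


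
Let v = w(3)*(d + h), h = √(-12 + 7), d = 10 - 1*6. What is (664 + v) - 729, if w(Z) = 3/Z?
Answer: -61 + I*√5 ≈ -61.0 + 2.2361*I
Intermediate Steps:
d = 4 (d = 10 - 6 = 4)
h = I*√5 (h = √(-5) = I*√5 ≈ 2.2361*I)
v = 4 + I*√5 (v = (3/3)*(4 + I*√5) = (3*(⅓))*(4 + I*√5) = 1*(4 + I*√5) = 4 + I*√5 ≈ 4.0 + 2.2361*I)
(664 + v) - 729 = (664 + (4 + I*√5)) - 729 = (668 + I*√5) - 729 = -61 + I*√5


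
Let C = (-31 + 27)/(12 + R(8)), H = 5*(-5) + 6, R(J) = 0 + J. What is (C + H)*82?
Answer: -7872/5 ≈ -1574.4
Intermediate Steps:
R(J) = J
H = -19 (H = -25 + 6 = -19)
C = -⅕ (C = (-31 + 27)/(12 + 8) = -4/20 = -4*1/20 = -⅕ ≈ -0.20000)
(C + H)*82 = (-⅕ - 19)*82 = -96/5*82 = -7872/5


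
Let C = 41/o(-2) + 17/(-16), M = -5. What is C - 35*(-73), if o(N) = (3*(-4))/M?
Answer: 123409/48 ≈ 2571.0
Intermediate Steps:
o(N) = 12/5 (o(N) = (3*(-4))/(-5) = -12*(-⅕) = 12/5)
C = 769/48 (C = 41/(12/5) + 17/(-16) = 41*(5/12) + 17*(-1/16) = 205/12 - 17/16 = 769/48 ≈ 16.021)
C - 35*(-73) = 769/48 - 35*(-73) = 769/48 + 2555 = 123409/48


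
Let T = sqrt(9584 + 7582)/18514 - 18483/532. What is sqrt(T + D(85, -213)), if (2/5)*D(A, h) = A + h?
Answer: sqrt(-2150884054935791 + 327494146*sqrt(17166))/2462362 ≈ 18.834*I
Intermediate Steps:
D(A, h) = 5*A/2 + 5*h/2 (D(A, h) = 5*(A + h)/2 = 5*A/2 + 5*h/2)
T = -18483/532 + sqrt(17166)/18514 (T = sqrt(17166)*(1/18514) - 18483*1/532 = sqrt(17166)/18514 - 18483/532 = -18483/532 + sqrt(17166)/18514 ≈ -34.735)
sqrt(T + D(85, -213)) = sqrt((-18483/532 + sqrt(17166)/18514) + ((5/2)*85 + (5/2)*(-213))) = sqrt((-18483/532 + sqrt(17166)/18514) + (425/2 - 1065/2)) = sqrt((-18483/532 + sqrt(17166)/18514) - 320) = sqrt(-188723/532 + sqrt(17166)/18514)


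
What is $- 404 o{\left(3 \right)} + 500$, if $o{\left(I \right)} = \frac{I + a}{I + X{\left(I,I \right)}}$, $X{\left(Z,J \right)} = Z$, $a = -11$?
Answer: $\frac{3116}{3} \approx 1038.7$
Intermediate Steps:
$o{\left(I \right)} = \frac{-11 + I}{2 I}$ ($o{\left(I \right)} = \frac{I - 11}{I + I} = \frac{-11 + I}{2 I}$)
$- 404 o{\left(3 \right)} + 500 = - 404 \frac{-11 + 3}{2 \cdot 3} + 500 = - 404 \cdot \frac{1}{2} \cdot \frac{1}{3} \left(-8\right) + 500 = \left(-404\right) \left(- \frac{4}{3}\right) + 500 = \frac{1616}{3} + 500 = \frac{3116}{3}$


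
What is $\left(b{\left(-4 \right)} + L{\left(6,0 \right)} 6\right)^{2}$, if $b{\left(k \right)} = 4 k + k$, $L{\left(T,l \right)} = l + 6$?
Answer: $256$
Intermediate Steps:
$L{\left(T,l \right)} = 6 + l$
$b{\left(k \right)} = 5 k$
$\left(b{\left(-4 \right)} + L{\left(6,0 \right)} 6\right)^{2} = \left(5 \left(-4\right) + \left(6 + 0\right) 6\right)^{2} = \left(-20 + 6 \cdot 6\right)^{2} = \left(-20 + 36\right)^{2} = 16^{2} = 256$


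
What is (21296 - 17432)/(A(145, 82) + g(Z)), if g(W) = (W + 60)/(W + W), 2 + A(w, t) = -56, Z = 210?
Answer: -54096/803 ≈ -67.367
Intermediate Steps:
A(w, t) = -58 (A(w, t) = -2 - 56 = -58)
g(W) = (60 + W)/(2*W) (g(W) = (60 + W)/((2*W)) = (60 + W)*(1/(2*W)) = (60 + W)/(2*W))
(21296 - 17432)/(A(145, 82) + g(Z)) = (21296 - 17432)/(-58 + (½)*(60 + 210)/210) = 3864/(-58 + (½)*(1/210)*270) = 3864/(-58 + 9/14) = 3864/(-803/14) = 3864*(-14/803) = -54096/803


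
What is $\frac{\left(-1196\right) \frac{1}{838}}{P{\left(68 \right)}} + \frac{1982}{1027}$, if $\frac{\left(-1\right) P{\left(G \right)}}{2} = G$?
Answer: $\frac{56778217}{29261284} \approx 1.9404$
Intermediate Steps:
$P{\left(G \right)} = - 2 G$
$\frac{\left(-1196\right) \frac{1}{838}}{P{\left(68 \right)}} + \frac{1982}{1027} = \frac{\left(-1196\right) \frac{1}{838}}{\left(-2\right) 68} + \frac{1982}{1027} = \frac{\left(-1196\right) \frac{1}{838}}{-136} + 1982 \cdot \frac{1}{1027} = \left(- \frac{598}{419}\right) \left(- \frac{1}{136}\right) + \frac{1982}{1027} = \frac{299}{28492} + \frac{1982}{1027} = \frac{56778217}{29261284}$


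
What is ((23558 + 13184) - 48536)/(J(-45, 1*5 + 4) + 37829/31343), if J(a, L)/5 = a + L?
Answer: 369659342/5603911 ≈ 65.964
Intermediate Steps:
J(a, L) = 5*L + 5*a (J(a, L) = 5*(a + L) = 5*(L + a) = 5*L + 5*a)
((23558 + 13184) - 48536)/(J(-45, 1*5 + 4) + 37829/31343) = ((23558 + 13184) - 48536)/((5*(1*5 + 4) + 5*(-45)) + 37829/31343) = (36742 - 48536)/((5*(5 + 4) - 225) + 37829*(1/31343)) = -11794/((5*9 - 225) + 37829/31343) = -11794/((45 - 225) + 37829/31343) = -11794/(-180 + 37829/31343) = -11794/(-5603911/31343) = -11794*(-31343/5603911) = 369659342/5603911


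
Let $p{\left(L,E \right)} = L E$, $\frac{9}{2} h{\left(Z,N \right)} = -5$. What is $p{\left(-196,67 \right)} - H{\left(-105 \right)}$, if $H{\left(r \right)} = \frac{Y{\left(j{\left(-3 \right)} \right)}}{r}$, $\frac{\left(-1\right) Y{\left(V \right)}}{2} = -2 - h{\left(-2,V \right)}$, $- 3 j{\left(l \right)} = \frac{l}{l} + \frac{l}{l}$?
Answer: $- \frac{12409724}{945} \approx -13132.0$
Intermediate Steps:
$h{\left(Z,N \right)} = - \frac{10}{9}$ ($h{\left(Z,N \right)} = \frac{2}{9} \left(-5\right) = - \frac{10}{9}$)
$j{\left(l \right)} = - \frac{2}{3}$ ($j{\left(l \right)} = - \frac{\frac{l}{l} + \frac{l}{l}}{3} = - \frac{1 + 1}{3} = \left(- \frac{1}{3}\right) 2 = - \frac{2}{3}$)
$Y{\left(V \right)} = \frac{16}{9}$ ($Y{\left(V \right)} = - 2 \left(-2 - - \frac{10}{9}\right) = - 2 \left(-2 + \frac{10}{9}\right) = \left(-2\right) \left(- \frac{8}{9}\right) = \frac{16}{9}$)
$H{\left(r \right)} = \frac{16}{9 r}$
$p{\left(L,E \right)} = E L$
$p{\left(-196,67 \right)} - H{\left(-105 \right)} = 67 \left(-196\right) - \frac{16}{9 \left(-105\right)} = -13132 - \frac{16}{9} \left(- \frac{1}{105}\right) = -13132 - - \frac{16}{945} = -13132 + \frac{16}{945} = - \frac{12409724}{945}$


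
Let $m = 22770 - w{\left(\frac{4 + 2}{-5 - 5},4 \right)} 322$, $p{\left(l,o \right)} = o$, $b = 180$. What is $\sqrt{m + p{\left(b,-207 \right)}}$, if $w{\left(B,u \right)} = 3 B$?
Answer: $\frac{3 \sqrt{64285}}{5} \approx 152.13$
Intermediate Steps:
$m = \frac{116748}{5}$ ($m = 22770 - 3 \frac{4 + 2}{-5 - 5} \cdot 322 = 22770 - 3 \frac{6}{-10} \cdot 322 = 22770 - 3 \cdot 6 \left(- \frac{1}{10}\right) 322 = 22770 - 3 \left(- \frac{3}{5}\right) 322 = 22770 - \left(- \frac{9}{5}\right) 322 = 22770 - - \frac{2898}{5} = 22770 + \frac{2898}{5} = \frac{116748}{5} \approx 23350.0$)
$\sqrt{m + p{\left(b,-207 \right)}} = \sqrt{\frac{116748}{5} - 207} = \sqrt{\frac{115713}{5}} = \frac{3 \sqrt{64285}}{5}$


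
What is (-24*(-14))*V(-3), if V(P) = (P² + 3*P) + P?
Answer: -1008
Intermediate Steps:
V(P) = P² + 4*P
(-24*(-14))*V(-3) = (-24*(-14))*(-3*(4 - 3)) = 336*(-3*1) = 336*(-3) = -1008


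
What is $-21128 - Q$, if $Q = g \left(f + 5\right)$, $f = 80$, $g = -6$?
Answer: $-20618$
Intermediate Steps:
$Q = -510$ ($Q = - 6 \left(80 + 5\right) = \left(-6\right) 85 = -510$)
$-21128 - Q = -21128 - -510 = -21128 + 510 = -20618$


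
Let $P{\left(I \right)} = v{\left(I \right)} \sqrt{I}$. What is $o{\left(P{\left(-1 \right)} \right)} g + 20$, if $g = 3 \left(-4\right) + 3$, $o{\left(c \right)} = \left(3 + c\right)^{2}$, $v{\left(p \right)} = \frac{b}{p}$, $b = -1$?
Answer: $-52 - 54 i \approx -52.0 - 54.0 i$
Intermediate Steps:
$v{\left(p \right)} = - \frac{1}{p}$
$P{\left(I \right)} = - \frac{1}{\sqrt{I}}$ ($P{\left(I \right)} = - \frac{1}{I} \sqrt{I} = - \frac{1}{\sqrt{I}}$)
$g = -9$ ($g = -12 + 3 = -9$)
$o{\left(P{\left(-1 \right)} \right)} g + 20 = \left(3 - \frac{1}{\sqrt{-1}}\right)^{2} \left(-9\right) + 20 = \left(3 - - i\right)^{2} \left(-9\right) + 20 = \left(3 + i\right)^{2} \left(-9\right) + 20 = - 9 \left(3 + i\right)^{2} + 20 = 20 - 9 \left(3 + i\right)^{2}$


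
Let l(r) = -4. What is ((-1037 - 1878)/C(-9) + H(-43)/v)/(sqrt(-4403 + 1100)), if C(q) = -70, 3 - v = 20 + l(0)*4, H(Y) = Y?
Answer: -395*I*sqrt(367)/5138 ≈ -1.4728*I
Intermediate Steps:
v = -1 (v = 3 - (20 - 4*4) = 3 - (20 - 16) = 3 - 1*4 = 3 - 4 = -1)
((-1037 - 1878)/C(-9) + H(-43)/v)/(sqrt(-4403 + 1100)) = ((-1037 - 1878)/(-70) - 43/(-1))/(sqrt(-4403 + 1100)) = (-2915*(-1/70) - 43*(-1))/(sqrt(-3303)) = (583/14 + 43)/((3*I*sqrt(367))) = 1185*(-I*sqrt(367)/1101)/14 = -395*I*sqrt(367)/5138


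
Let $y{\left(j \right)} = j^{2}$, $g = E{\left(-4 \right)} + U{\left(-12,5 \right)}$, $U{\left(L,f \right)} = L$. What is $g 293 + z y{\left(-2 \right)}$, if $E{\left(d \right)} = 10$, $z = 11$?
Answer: $-542$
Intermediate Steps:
$g = -2$ ($g = 10 - 12 = -2$)
$g 293 + z y{\left(-2 \right)} = \left(-2\right) 293 + 11 \left(-2\right)^{2} = -586 + 11 \cdot 4 = -586 + 44 = -542$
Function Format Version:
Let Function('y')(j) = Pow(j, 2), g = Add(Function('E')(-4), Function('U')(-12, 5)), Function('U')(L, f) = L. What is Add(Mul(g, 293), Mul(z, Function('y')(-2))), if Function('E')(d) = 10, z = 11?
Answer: -542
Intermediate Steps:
g = -2 (g = Add(10, -12) = -2)
Add(Mul(g, 293), Mul(z, Function('y')(-2))) = Add(Mul(-2, 293), Mul(11, Pow(-2, 2))) = Add(-586, Mul(11, 4)) = Add(-586, 44) = -542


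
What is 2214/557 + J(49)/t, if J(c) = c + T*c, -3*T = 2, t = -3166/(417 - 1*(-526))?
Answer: -4708727/5290386 ≈ -0.89005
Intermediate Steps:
t = -3166/943 (t = -3166/(417 + 526) = -3166/943 ≈ -3.3574)
T = -⅔ (T = -⅓*2 = -⅔ ≈ -0.66667)
J(c) = c/3 (J(c) = c - 2*c/3 = c/3)
2214/557 + J(49)/t = 2214/557 + ((⅓)*49)/(-3166/943) = 2214*(1/557) + (49/3)*(-943/3166) = 2214/557 - 46207/9498 = -4708727/5290386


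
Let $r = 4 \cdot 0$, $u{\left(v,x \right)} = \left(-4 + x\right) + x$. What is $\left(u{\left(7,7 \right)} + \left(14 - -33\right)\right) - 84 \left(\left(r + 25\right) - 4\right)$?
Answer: $-1707$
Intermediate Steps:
$u{\left(v,x \right)} = -4 + 2 x$
$r = 0$
$\left(u{\left(7,7 \right)} + \left(14 - -33\right)\right) - 84 \left(\left(r + 25\right) - 4\right) = \left(\left(-4 + 2 \cdot 7\right) + \left(14 - -33\right)\right) - 84 \left(\left(0 + 25\right) - 4\right) = \left(\left(-4 + 14\right) + \left(14 + 33\right)\right) - 84 \left(25 - 4\right) = \left(10 + 47\right) - 1764 = 57 - 1764 = -1707$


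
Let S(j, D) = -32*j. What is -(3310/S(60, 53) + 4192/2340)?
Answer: -2527/37440 ≈ -0.067495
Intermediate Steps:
-(3310/S(60, 53) + 4192/2340) = -(3310/((-32*60)) + 4192/2340) = -(3310/(-1920) + 4192*(1/2340)) = -(3310*(-1/1920) + 1048/585) = -(-331/192 + 1048/585) = -1*2527/37440 = -2527/37440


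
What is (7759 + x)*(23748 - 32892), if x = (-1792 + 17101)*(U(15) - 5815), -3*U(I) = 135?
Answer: 820244058264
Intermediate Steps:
U(I) = -45 (U(I) = -⅓*135 = -45)
x = -89710740 (x = (-1792 + 17101)*(-45 - 5815) = 15309*(-5860) = -89710740)
(7759 + x)*(23748 - 32892) = (7759 - 89710740)*(23748 - 32892) = -89702981*(-9144) = 820244058264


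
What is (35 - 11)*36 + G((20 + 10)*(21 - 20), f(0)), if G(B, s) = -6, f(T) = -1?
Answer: 858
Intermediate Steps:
(35 - 11)*36 + G((20 + 10)*(21 - 20), f(0)) = (35 - 11)*36 - 6 = 24*36 - 6 = 864 - 6 = 858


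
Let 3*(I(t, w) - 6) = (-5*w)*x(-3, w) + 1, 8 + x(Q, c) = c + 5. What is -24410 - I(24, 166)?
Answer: 62041/3 ≈ 20680.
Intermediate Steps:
x(Q, c) = -3 + c (x(Q, c) = -8 + (c + 5) = -8 + (5 + c) = -3 + c)
I(t, w) = 19/3 - 5*w*(-3 + w)/3 (I(t, w) = 6 + ((-5*w)*(-3 + w) + 1)/3 = 6 + (-5*w*(-3 + w) + 1)/3 = 6 + (1 - 5*w*(-3 + w))/3 = 6 + (1/3 - 5*w*(-3 + w)/3) = 19/3 - 5*w*(-3 + w)/3)
-24410 - I(24, 166) = -24410 - (19/3 - 5/3*166*(-3 + 166)) = -24410 - (19/3 - 5/3*166*163) = -24410 - (19/3 - 135290/3) = -24410 - 1*(-135271/3) = -24410 + 135271/3 = 62041/3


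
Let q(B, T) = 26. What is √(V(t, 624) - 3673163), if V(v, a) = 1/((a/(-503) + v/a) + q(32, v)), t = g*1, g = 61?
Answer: I*√223588648214304620195/7801979 ≈ 1916.6*I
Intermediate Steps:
t = 61 (t = 61*1 = 61)
V(v, a) = 1/(26 - a/503 + v/a) (V(v, a) = 1/((a/(-503) + v/a) + 26) = 1/((a*(-1/503) + v/a) + 26) = 1/((-a/503 + v/a) + 26) = 1/(26 - a/503 + v/a))
√(V(t, 624) - 3673163) = √(503*624/(-1*624² + 503*61 + 13078*624) - 3673163) = √(503*624/(-1*389376 + 30683 + 8160672) - 3673163) = √(503*624/(-389376 + 30683 + 8160672) - 3673163) = √(503*624/7801979 - 3673163) = √(503*624*(1/7801979) - 3673163) = √(313872/7801979 - 3673163) = √(-28657940275705/7801979) = I*√223588648214304620195/7801979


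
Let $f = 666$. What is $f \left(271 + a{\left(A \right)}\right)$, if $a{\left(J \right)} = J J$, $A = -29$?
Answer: $740592$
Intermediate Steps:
$a{\left(J \right)} = J^{2}$
$f \left(271 + a{\left(A \right)}\right) = 666 \left(271 + \left(-29\right)^{2}\right) = 666 \left(271 + 841\right) = 666 \cdot 1112 = 740592$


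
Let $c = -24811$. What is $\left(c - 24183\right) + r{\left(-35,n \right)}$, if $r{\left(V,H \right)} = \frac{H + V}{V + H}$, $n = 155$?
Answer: $-48993$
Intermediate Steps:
$r{\left(V,H \right)} = 1$ ($r{\left(V,H \right)} = \frac{H + V}{H + V} = 1$)
$\left(c - 24183\right) + r{\left(-35,n \right)} = \left(-24811 - 24183\right) + 1 = -48994 + 1 = -48993$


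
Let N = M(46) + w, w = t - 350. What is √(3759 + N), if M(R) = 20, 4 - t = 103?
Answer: 3*√370 ≈ 57.706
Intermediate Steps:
t = -99 (t = 4 - 1*103 = 4 - 103 = -99)
w = -449 (w = -99 - 350 = -449)
N = -429 (N = 20 - 449 = -429)
√(3759 + N) = √(3759 - 429) = √3330 = 3*√370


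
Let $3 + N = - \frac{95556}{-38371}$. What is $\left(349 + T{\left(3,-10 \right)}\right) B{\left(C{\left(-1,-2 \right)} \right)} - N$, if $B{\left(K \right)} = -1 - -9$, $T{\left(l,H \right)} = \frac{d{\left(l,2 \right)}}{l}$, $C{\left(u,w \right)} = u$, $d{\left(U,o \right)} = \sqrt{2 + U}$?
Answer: $\frac{107151389}{38371} + \frac{8 \sqrt{5}}{3} \approx 2798.5$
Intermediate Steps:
$N = - \frac{19557}{38371}$ ($N = -3 - \frac{95556}{-38371} = -3 - - \frac{95556}{38371} = -3 + \frac{95556}{38371} = - \frac{19557}{38371} \approx -0.50968$)
$T{\left(l,H \right)} = \frac{\sqrt{2 + l}}{l}$
$B{\left(K \right)} = 8$ ($B{\left(K \right)} = -1 + 9 = 8$)
$\left(349 + T{\left(3,-10 \right)}\right) B{\left(C{\left(-1,-2 \right)} \right)} - N = \left(349 + \frac{\sqrt{2 + 3}}{3}\right) 8 - - \frac{19557}{38371} = \left(349 + \frac{\sqrt{5}}{3}\right) 8 + \frac{19557}{38371} = \left(2792 + \frac{8 \sqrt{5}}{3}\right) + \frac{19557}{38371} = \frac{107151389}{38371} + \frac{8 \sqrt{5}}{3}$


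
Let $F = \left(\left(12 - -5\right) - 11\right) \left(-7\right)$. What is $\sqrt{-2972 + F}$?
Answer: $i \sqrt{3014} \approx 54.9 i$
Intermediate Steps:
$F = -42$ ($F = \left(\left(12 + 5\right) - 11\right) \left(-7\right) = \left(17 - 11\right) \left(-7\right) = 6 \left(-7\right) = -42$)
$\sqrt{-2972 + F} = \sqrt{-2972 - 42} = \sqrt{-3014} = i \sqrt{3014}$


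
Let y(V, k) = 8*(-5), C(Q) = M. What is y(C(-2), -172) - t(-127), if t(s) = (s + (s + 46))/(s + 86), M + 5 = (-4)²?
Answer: -1848/41 ≈ -45.073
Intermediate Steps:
M = 11 (M = -5 + (-4)² = -5 + 16 = 11)
C(Q) = 11
t(s) = (46 + 2*s)/(86 + s) (t(s) = (s + (46 + s))/(86 + s) = (46 + 2*s)/(86 + s))
y(V, k) = -40
y(C(-2), -172) - t(-127) = -40 - 2*(23 - 127)/(86 - 127) = -40 - 2*(-104)/(-41) = -40 - 2*(-1)*(-104)/41 = -40 - 1*208/41 = -40 - 208/41 = -1848/41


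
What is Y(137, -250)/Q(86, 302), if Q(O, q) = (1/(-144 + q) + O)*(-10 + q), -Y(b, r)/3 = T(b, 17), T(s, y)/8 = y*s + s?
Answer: -2337768/991997 ≈ -2.3566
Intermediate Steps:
T(s, y) = 8*s + 8*s*y (T(s, y) = 8*(y*s + s) = 8*(s*y + s) = 8*(s + s*y) = 8*s + 8*s*y)
Y(b, r) = -432*b (Y(b, r) = -24*b*(1 + 17) = -24*b*18 = -432*b)
Q(O, q) = (-10 + q)*(O + 1/(-144 + q)) (Q(O, q) = (O + 1/(-144 + q))*(-10 + q) = (-10 + q)*(O + 1/(-144 + q)))
Y(137, -250)/Q(86, 302) = (-432*137)/(((-10 + 302 + 1440*86 + 86*302² - 154*86*302)/(-144 + 302))) = -59184*158/(-10 + 302 + 123840 + 86*91204 - 3999688) = -59184*158/(-10 + 302 + 123840 + 7843544 - 3999688) = -59184/((1/158)*3967988) = -59184/1983994/79 = -59184*79/1983994 = -2337768/991997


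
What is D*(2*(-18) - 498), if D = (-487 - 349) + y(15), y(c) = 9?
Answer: 441618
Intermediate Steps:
D = -827 (D = (-487 - 349) + 9 = -836 + 9 = -827)
D*(2*(-18) - 498) = -827*(2*(-18) - 498) = -827*(-36 - 498) = -827*(-534) = 441618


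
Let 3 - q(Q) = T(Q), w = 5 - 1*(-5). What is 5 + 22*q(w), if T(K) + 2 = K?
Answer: -105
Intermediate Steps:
w = 10 (w = 5 + 5 = 10)
T(K) = -2 + K
q(Q) = 5 - Q (q(Q) = 3 - (-2 + Q) = 3 + (2 - Q) = 5 - Q)
5 + 22*q(w) = 5 + 22*(5 - 1*10) = 5 + 22*(5 - 10) = 5 + 22*(-5) = 5 - 110 = -105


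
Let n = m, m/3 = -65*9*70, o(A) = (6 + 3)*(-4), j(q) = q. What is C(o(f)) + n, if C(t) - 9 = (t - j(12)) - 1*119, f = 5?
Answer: -123008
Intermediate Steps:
o(A) = -36 (o(A) = 9*(-4) = -36)
m = -122850 (m = 3*(-65*9*70) = 3*(-585*70) = 3*(-40950) = -122850)
n = -122850
C(t) = -122 + t (C(t) = 9 + ((t - 1*12) - 1*119) = 9 + ((t - 12) - 119) = 9 + ((-12 + t) - 119) = 9 + (-131 + t) = -122 + t)
C(o(f)) + n = (-122 - 36) - 122850 = -158 - 122850 = -123008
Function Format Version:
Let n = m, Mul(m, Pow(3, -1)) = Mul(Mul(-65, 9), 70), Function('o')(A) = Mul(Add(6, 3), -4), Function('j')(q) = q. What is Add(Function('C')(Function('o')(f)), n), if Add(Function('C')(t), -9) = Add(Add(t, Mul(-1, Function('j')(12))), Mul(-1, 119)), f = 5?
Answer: -123008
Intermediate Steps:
Function('o')(A) = -36 (Function('o')(A) = Mul(9, -4) = -36)
m = -122850 (m = Mul(3, Mul(Mul(-65, 9), 70)) = Mul(3, Mul(-585, 70)) = Mul(3, -40950) = -122850)
n = -122850
Function('C')(t) = Add(-122, t) (Function('C')(t) = Add(9, Add(Add(t, Mul(-1, 12)), Mul(-1, 119))) = Add(9, Add(Add(t, -12), -119)) = Add(9, Add(Add(-12, t), -119)) = Add(9, Add(-131, t)) = Add(-122, t))
Add(Function('C')(Function('o')(f)), n) = Add(Add(-122, -36), -122850) = Add(-158, -122850) = -123008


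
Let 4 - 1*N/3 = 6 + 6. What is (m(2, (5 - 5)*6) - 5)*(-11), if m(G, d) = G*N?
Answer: 583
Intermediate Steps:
N = -24 (N = 12 - 3*(6 + 6) = 12 - 3*12 = 12 - 36 = -24)
m(G, d) = -24*G (m(G, d) = G*(-24) = -24*G)
(m(2, (5 - 5)*6) - 5)*(-11) = (-24*2 - 5)*(-11) = (-48 - 5)*(-11) = -53*(-11) = 583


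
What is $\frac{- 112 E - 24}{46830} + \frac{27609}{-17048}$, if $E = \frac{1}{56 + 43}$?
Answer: $- \frac{64021216477}{39518713080} \approx -1.62$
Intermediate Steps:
$E = \frac{1}{99} \approx 0.010101$
$\frac{- 112 E - 24}{46830} + \frac{27609}{-17048} = \frac{\left(-112\right) \frac{1}{99} - 24}{46830} + \frac{27609}{-17048} = \left(- \frac{112}{99} - 24\right) \frac{1}{46830} + 27609 \left(- \frac{1}{17048}\right) = \left(- \frac{2488}{99}\right) \frac{1}{46830} - \frac{27609}{17048} = - \frac{1244}{2318085} - \frac{27609}{17048} = - \frac{64021216477}{39518713080}$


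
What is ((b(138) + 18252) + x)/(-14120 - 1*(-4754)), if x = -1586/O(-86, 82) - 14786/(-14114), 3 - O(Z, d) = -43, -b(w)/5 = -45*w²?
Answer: -49888819865/108586059 ≈ -459.44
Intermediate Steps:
b(w) = 225*w² (b(w) = -(-225)*w² = 225*w²)
O(Z, d) = 46 (O(Z, d) = 3 - 1*(-43) = 3 + 43 = 46)
x = -5426162/162311 (x = -1586/46 - 14786/(-14114) = -1586*1/46 - 14786*(-1/14114) = -793/23 + 7393/7057 = -5426162/162311 ≈ -33.431)
((b(138) + 18252) + x)/(-14120 - 1*(-4754)) = ((225*138² + 18252) - 5426162/162311)/(-14120 - 1*(-4754)) = ((225*19044 + 18252) - 5426162/162311)/(-14120 + 4754) = ((4284900 + 18252) - 5426162/162311)/(-9366) = (4303152 - 5426162/162311)*(-1/9366) = (698443478110/162311)*(-1/9366) = -49888819865/108586059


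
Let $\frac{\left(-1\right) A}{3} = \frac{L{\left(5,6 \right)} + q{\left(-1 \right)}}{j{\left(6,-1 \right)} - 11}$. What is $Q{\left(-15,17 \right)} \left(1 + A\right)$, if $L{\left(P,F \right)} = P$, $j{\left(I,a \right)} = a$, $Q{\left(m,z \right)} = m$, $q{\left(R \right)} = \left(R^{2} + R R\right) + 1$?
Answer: $-45$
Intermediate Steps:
$q{\left(R \right)} = 1 + 2 R^{2}$ ($q{\left(R \right)} = \left(R^{2} + R^{2}\right) + 1 = 2 R^{2} + 1 = 1 + 2 R^{2}$)
$A = 2$ ($A = - 3 \frac{5 + \left(1 + 2 \left(-1\right)^{2}\right)}{-1 - 11} = - 3 \frac{5 + \left(1 + 2 \cdot 1\right)}{-12} = - 3 \left(5 + \left(1 + 2\right)\right) \left(- \frac{1}{12}\right) = - 3 \left(5 + 3\right) \left(- \frac{1}{12}\right) = - 3 \cdot 8 \left(- \frac{1}{12}\right) = \left(-3\right) \left(- \frac{2}{3}\right) = 2$)
$Q{\left(-15,17 \right)} \left(1 + A\right) = - 15 \left(1 + 2\right) = \left(-15\right) 3 = -45$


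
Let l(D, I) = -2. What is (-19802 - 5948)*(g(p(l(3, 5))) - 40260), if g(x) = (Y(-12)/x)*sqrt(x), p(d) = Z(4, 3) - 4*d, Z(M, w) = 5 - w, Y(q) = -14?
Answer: 1036695000 + 36050*sqrt(10) ≈ 1.0368e+9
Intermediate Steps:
p(d) = 2 - 4*d (p(d) = (5 - 1*3) - 4*d = (5 - 3) - 4*d = 2 - 4*d)
g(x) = -14/sqrt(x) (g(x) = (-14/x)*sqrt(x) = -14/sqrt(x))
(-19802 - 5948)*(g(p(l(3, 5))) - 40260) = (-19802 - 5948)*(-14/sqrt(2 - 4*(-2)) - 40260) = -25750*(-14/sqrt(2 + 8) - 40260) = -25750*(-7*sqrt(10)/5 - 40260) = -25750*(-40260 - 7*sqrt(10)/5) = 1036695000 + 36050*sqrt(10)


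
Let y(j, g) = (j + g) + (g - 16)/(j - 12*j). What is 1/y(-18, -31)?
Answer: -198/9749 ≈ -0.020310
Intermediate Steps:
y(j, g) = g + j - (-16 + g)/(11*j) (y(j, g) = (g + j) + (-16 + g)/((-11*j)) = (g + j) + (-16 + g)*(-1/(11*j)) = (g + j) - (-16 + g)/(11*j) = g + j - (-16 + g)/(11*j))
1/y(-18, -31) = 1/((1/11)*(16 - 1*(-31) + 11*(-18)*(-31 - 18))/(-18)) = 1/((1/11)*(-1/18)*(16 + 31 + 11*(-18)*(-49))) = 1/((1/11)*(-1/18)*(16 + 31 + 9702)) = 1/((1/11)*(-1/18)*9749) = 1/(-9749/198) = -198/9749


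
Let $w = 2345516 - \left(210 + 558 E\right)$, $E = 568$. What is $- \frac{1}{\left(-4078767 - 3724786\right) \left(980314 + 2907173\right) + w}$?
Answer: $\frac{1}{30336208812949} \approx 3.2964 \cdot 10^{-14}$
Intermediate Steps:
$w = 2028362$ ($w = 2345516 - 317154 = 2028362$)
$- \frac{1}{\left(-4078767 - 3724786\right) \left(980314 + 2907173\right) + w} = - \frac{1}{\left(-4078767 - 3724786\right) \left(980314 + 2907173\right) + 2028362} = - \frac{1}{\left(-7803553\right) 3887487 + 2028362} = - \frac{1}{-30336210841311 + 2028362} = - \frac{1}{-30336208812949} = \left(-1\right) \left(- \frac{1}{30336208812949}\right) = \frac{1}{30336208812949}$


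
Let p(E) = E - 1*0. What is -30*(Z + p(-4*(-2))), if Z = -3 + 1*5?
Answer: -300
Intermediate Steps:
p(E) = E (p(E) = E + 0 = E)
Z = 2 (Z = -3 + 5 = 2)
-30*(Z + p(-4*(-2))) = -30*(2 - 4*(-2)) = -30*(2 + 8) = -30*10 = -300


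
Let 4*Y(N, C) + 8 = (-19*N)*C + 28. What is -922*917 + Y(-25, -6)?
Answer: -1692363/2 ≈ -8.4618e+5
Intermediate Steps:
Y(N, C) = 5 - 19*C*N/4 (Y(N, C) = -2 + ((-19*N)*C + 28)/4 = -2 + (-19*C*N + 28)/4 = -2 + (28 - 19*C*N)/4 = -2 + (7 - 19*C*N/4) = 5 - 19*C*N/4)
-922*917 + Y(-25, -6) = -922*917 + (5 - 19/4*(-6)*(-25)) = -845474 + (5 - 1425/2) = -845474 - 1415/2 = -1692363/2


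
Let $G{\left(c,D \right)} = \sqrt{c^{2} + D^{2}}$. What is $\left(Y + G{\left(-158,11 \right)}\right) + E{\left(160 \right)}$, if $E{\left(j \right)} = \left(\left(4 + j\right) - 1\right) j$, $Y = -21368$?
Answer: $4712 + \sqrt{25085} \approx 4870.4$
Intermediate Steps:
$G{\left(c,D \right)} = \sqrt{D^{2} + c^{2}}$
$E{\left(j \right)} = j \left(3 + j\right)$ ($E{\left(j \right)} = \left(3 + j\right) j = j \left(3 + j\right)$)
$\left(Y + G{\left(-158,11 \right)}\right) + E{\left(160 \right)} = \left(-21368 + \sqrt{11^{2} + \left(-158\right)^{2}}\right) + 160 \left(3 + 160\right) = \left(-21368 + \sqrt{121 + 24964}\right) + 160 \cdot 163 = \left(-21368 + \sqrt{25085}\right) + 26080 = 4712 + \sqrt{25085}$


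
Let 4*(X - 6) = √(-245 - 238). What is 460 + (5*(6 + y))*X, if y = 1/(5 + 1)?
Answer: 645 + 185*I*√483/24 ≈ 645.0 + 169.41*I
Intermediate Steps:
y = ⅙ (y = 1/6 = ⅙ ≈ 0.16667)
X = 6 + I*√483/4 (X = 6 + √(-245 - 238)/4 = 6 + √(-483)/4 = 6 + (I*√483)/4 = 6 + I*√483/4 ≈ 6.0 + 5.4943*I)
460 + (5*(6 + y))*X = 460 + (5*(6 + ⅙))*(6 + I*√483/4) = 460 + (5*(37/6))*(6 + I*√483/4) = 460 + 185*(6 + I*√483/4)/6 = 460 + (185 + 185*I*√483/24) = 645 + 185*I*√483/24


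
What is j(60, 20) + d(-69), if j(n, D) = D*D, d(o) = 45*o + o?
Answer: -2774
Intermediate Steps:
d(o) = 46*o
j(n, D) = D²
j(60, 20) + d(-69) = 20² + 46*(-69) = 400 - 3174 = -2774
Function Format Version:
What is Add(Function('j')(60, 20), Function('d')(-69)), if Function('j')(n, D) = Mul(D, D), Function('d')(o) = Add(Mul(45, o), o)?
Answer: -2774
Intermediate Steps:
Function('d')(o) = Mul(46, o)
Function('j')(n, D) = Pow(D, 2)
Add(Function('j')(60, 20), Function('d')(-69)) = Add(Pow(20, 2), Mul(46, -69)) = Add(400, -3174) = -2774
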